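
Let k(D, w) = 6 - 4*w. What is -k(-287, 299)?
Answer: 1190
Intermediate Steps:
-k(-287, 299) = -(6 - 4*299) = -(6 - 1196) = -1*(-1190) = 1190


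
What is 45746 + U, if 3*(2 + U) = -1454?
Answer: 135778/3 ≈ 45259.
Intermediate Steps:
U = -1460/3 (U = -2 + (⅓)*(-1454) = -2 - 1454/3 = -1460/3 ≈ -486.67)
45746 + U = 45746 - 1460/3 = 135778/3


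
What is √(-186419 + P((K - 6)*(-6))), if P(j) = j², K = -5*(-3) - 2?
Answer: I*√184655 ≈ 429.71*I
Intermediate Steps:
K = 13 (K = 15 - 2 = 13)
√(-186419 + P((K - 6)*(-6))) = √(-186419 + ((13 - 6)*(-6))²) = √(-186419 + (7*(-6))²) = √(-186419 + (-42)²) = √(-186419 + 1764) = √(-184655) = I*√184655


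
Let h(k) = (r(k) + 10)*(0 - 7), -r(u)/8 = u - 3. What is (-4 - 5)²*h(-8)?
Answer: -55566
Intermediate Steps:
r(u) = 24 - 8*u (r(u) = -8*(u - 3) = -8*(-3 + u) = 24 - 8*u)
h(k) = -238 + 56*k (h(k) = ((24 - 8*k) + 10)*(0 - 7) = (34 - 8*k)*(-7) = -238 + 56*k)
(-4 - 5)²*h(-8) = (-4 - 5)²*(-238 + 56*(-8)) = (-9)²*(-238 - 448) = 81*(-686) = -55566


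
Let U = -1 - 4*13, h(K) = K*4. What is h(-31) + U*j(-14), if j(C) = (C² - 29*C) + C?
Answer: -31288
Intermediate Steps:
h(K) = 4*K
U = -53 (U = -1 - 52 = -53)
j(C) = C² - 28*C
h(-31) + U*j(-14) = 4*(-31) - (-742)*(-28 - 14) = -124 - (-742)*(-42) = -124 - 53*588 = -124 - 31164 = -31288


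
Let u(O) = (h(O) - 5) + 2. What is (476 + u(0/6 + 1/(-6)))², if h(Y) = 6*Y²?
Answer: 8059921/36 ≈ 2.2389e+5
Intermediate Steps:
u(O) = -3 + 6*O² (u(O) = (6*O² - 5) + 2 = (-5 + 6*O²) + 2 = -3 + 6*O²)
(476 + u(0/6 + 1/(-6)))² = (476 + (-3 + 6*(0/6 + 1/(-6))²))² = (476 + (-3 + 6*(0*(⅙) + 1*(-⅙))²))² = (476 + (-3 + 6*(0 - ⅙)²))² = (476 + (-3 + 6*(-⅙)²))² = (476 + (-3 + 6*(1/36)))² = (476 + (-3 + ⅙))² = (476 - 17/6)² = (2839/6)² = 8059921/36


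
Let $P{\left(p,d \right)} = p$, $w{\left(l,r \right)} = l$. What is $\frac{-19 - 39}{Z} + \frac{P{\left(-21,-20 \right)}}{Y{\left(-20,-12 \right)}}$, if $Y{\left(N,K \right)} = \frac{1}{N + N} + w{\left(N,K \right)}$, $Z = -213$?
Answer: $\frac{25042}{18957} \approx 1.321$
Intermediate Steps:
$Y{\left(N,K \right)} = N + \frac{1}{2 N}$ ($Y{\left(N,K \right)} = \frac{1}{N + N} + N = \frac{1}{2 N} + N = N + \frac{1}{2 N}$)
$\frac{-19 - 39}{Z} + \frac{P{\left(-21,-20 \right)}}{Y{\left(-20,-12 \right)}} = \frac{-19 - 39}{-213} - \frac{21}{-20 + \frac{1}{2 \left(-20\right)}} = \left(-19 - 39\right) \left(- \frac{1}{213}\right) - \frac{21}{-20 + \frac{1}{2} \left(- \frac{1}{20}\right)} = \left(-58\right) \left(- \frac{1}{213}\right) - \frac{21}{-20 - \frac{1}{40}} = \frac{58}{213} - \frac{21}{- \frac{801}{40}} = \frac{58}{213} - - \frac{280}{267} = \frac{58}{213} + \frac{280}{267} = \frac{25042}{18957}$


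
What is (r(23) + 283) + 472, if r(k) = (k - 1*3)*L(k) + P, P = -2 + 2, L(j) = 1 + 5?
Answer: 875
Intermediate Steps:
L(j) = 6
P = 0
r(k) = -18 + 6*k (r(k) = (k - 1*3)*6 + 0 = (k - 3)*6 + 0 = (-3 + k)*6 + 0 = (-18 + 6*k) + 0 = -18 + 6*k)
(r(23) + 283) + 472 = ((-18 + 6*23) + 283) + 472 = ((-18 + 138) + 283) + 472 = (120 + 283) + 472 = 403 + 472 = 875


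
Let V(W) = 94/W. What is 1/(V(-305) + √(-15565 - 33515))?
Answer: -14335/2282837918 - 93025*I*√12270/2282837918 ≈ -6.2795e-6 - 0.0045138*I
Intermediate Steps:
1/(V(-305) + √(-15565 - 33515)) = 1/(94/(-305) + √(-15565 - 33515)) = 1/(94*(-1/305) + √(-49080)) = 1/(-94/305 + 2*I*√12270)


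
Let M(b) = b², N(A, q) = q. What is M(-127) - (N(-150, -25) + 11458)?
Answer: 4696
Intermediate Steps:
M(-127) - (N(-150, -25) + 11458) = (-127)² - (-25 + 11458) = 16129 - 1*11433 = 16129 - 11433 = 4696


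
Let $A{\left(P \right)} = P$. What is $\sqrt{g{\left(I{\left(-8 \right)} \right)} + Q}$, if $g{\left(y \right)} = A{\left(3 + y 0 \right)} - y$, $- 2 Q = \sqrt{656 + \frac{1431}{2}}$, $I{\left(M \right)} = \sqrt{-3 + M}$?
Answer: $\frac{\sqrt{12 - \sqrt{5486} - 4 i \sqrt{11}}}{2} \approx 0.41863 - 3.9613 i$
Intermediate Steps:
$Q = - \frac{\sqrt{5486}}{4}$ ($Q = - \frac{\sqrt{656 + \frac{1431}{2}}}{2} = - \frac{\sqrt{\frac{2743}{2}}}{2} = - \frac{\frac{1}{2} \sqrt{5486}}{2} = - \frac{\sqrt{5486}}{4} \approx -18.517$)
$g{\left(y \right)} = 3 - y$ ($g{\left(y \right)} = \left(3 + y 0\right) - y = \left(3 + 0\right) - y = 3 - y$)
$\sqrt{g{\left(I{\left(-8 \right)} \right)} + Q} = \sqrt{\left(3 - \sqrt{-3 - 8}\right) - \frac{\sqrt{5486}}{4}} = \sqrt{\left(3 - \sqrt{-11}\right) - \frac{\sqrt{5486}}{4}} = \sqrt{\left(3 - i \sqrt{11}\right) - \frac{\sqrt{5486}}{4}} = \sqrt{3 - \frac{\sqrt{5486}}{4} - i \sqrt{11}}$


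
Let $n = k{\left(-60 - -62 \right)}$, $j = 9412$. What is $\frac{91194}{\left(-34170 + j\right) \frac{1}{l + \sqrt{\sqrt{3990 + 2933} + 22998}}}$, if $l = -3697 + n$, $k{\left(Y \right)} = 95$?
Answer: $\frac{164240394}{12379} - \frac{45597 \sqrt{22998 + \sqrt{6923}}}{12379} \approx 12708.0$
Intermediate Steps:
$n = 95$
$l = -3602$ ($l = -3697 + 95 = -3602$)
$\frac{91194}{\left(-34170 + j\right) \frac{1}{l + \sqrt{\sqrt{3990 + 2933} + 22998}}} = \frac{91194}{\left(-34170 + 9412\right) \frac{1}{-3602 + \sqrt{\sqrt{3990 + 2933} + 22998}}} = \frac{91194}{\left(-24758\right) \frac{1}{-3602 + \sqrt{\sqrt{6923} + 22998}}} = \frac{91194}{\left(-24758\right) \frac{1}{-3602 + \sqrt{22998 + \sqrt{6923}}}} = 91194 \left(\frac{1801}{12379} - \frac{\sqrt{22998 + \sqrt{6923}}}{24758}\right) = \frac{164240394}{12379} - \frac{45597 \sqrt{22998 + \sqrt{6923}}}{12379}$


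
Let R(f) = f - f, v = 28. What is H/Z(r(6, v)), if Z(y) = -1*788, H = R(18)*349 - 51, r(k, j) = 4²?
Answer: 51/788 ≈ 0.064721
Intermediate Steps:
R(f) = 0
r(k, j) = 16
H = -51 (H = 0*349 - 51 = 0 - 51 = -51)
Z(y) = -788
H/Z(r(6, v)) = -51/(-788) = -51*(-1/788) = 51/788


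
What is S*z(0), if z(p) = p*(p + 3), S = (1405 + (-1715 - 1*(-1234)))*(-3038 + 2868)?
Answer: 0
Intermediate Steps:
S = -157080 (S = (1405 + (-1715 + 1234))*(-170) = (1405 - 481)*(-170) = 924*(-170) = -157080)
z(p) = p*(3 + p)
S*z(0) = -0*(3 + 0) = -0*3 = -157080*0 = 0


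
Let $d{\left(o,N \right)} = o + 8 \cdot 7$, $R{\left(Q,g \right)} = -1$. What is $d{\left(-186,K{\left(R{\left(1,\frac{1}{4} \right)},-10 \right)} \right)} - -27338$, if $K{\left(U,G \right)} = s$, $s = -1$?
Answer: $27208$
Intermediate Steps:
$K{\left(U,G \right)} = -1$
$d{\left(o,N \right)} = 56 + o$ ($d{\left(o,N \right)} = o + 56 = 56 + o$)
$d{\left(-186,K{\left(R{\left(1,\frac{1}{4} \right)},-10 \right)} \right)} - -27338 = \left(56 - 186\right) - -27338 = -130 + 27338 = 27208$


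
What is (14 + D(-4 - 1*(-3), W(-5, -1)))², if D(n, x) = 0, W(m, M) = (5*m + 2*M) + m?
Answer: 196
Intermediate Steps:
W(m, M) = 2*M + 6*m (W(m, M) = (2*M + 5*m) + m = 2*M + 6*m)
(14 + D(-4 - 1*(-3), W(-5, -1)))² = (14 + 0)² = 14² = 196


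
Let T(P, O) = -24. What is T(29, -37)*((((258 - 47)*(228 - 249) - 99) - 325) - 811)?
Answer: 135984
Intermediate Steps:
T(29, -37)*((((258 - 47)*(228 - 249) - 99) - 325) - 811) = -24*((((258 - 47)*(228 - 249) - 99) - 325) - 811) = -24*(((211*(-21) - 99) - 325) - 811) = -24*(((-4431 - 99) - 325) - 811) = -24*((-4530 - 325) - 811) = -24*(-4855 - 811) = -24*(-5666) = 135984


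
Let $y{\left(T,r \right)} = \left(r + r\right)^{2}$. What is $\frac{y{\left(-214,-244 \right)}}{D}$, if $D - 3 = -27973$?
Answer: $- \frac{119072}{13985} \approx -8.5143$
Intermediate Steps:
$D = -27970$ ($D = 3 - 27973 = -27970$)
$y{\left(T,r \right)} = 4 r^{2}$ ($y{\left(T,r \right)} = \left(2 r\right)^{2} = 4 r^{2}$)
$\frac{y{\left(-214,-244 \right)}}{D} = \frac{4 \left(-244\right)^{2}}{-27970} = 4 \cdot 59536 \left(- \frac{1}{27970}\right) = 238144 \left(- \frac{1}{27970}\right) = - \frac{119072}{13985}$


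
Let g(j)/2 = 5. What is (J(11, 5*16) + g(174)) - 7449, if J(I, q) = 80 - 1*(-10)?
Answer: -7349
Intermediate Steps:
J(I, q) = 90 (J(I, q) = 80 + 10 = 90)
g(j) = 10 (g(j) = 2*5 = 10)
(J(11, 5*16) + g(174)) - 7449 = (90 + 10) - 7449 = 100 - 7449 = -7349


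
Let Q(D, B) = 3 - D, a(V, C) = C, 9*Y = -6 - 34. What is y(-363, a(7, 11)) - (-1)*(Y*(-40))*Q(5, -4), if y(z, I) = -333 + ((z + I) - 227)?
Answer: -11408/9 ≈ -1267.6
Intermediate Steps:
Y = -40/9 (Y = (-6 - 34)/9 = (1/9)*(-40) = -40/9 ≈ -4.4444)
y(z, I) = -560 + I + z (y(z, I) = -333 + ((I + z) - 227) = -333 + (-227 + I + z) = -560 + I + z)
y(-363, a(7, 11)) - (-1)*(Y*(-40))*Q(5, -4) = (-560 + 11 - 363) - (-1)*(-40/9*(-40))*(3 - 1*5) = -912 - (-1)*1600*(3 - 5)/9 = -912 - (-1)*(1600/9)*(-2) = -912 - (-1)*(-3200)/9 = -912 - 1*3200/9 = -912 - 3200/9 = -11408/9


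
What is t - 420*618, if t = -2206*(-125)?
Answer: 16190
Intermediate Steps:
t = 275750
t - 420*618 = 275750 - 420*618 = 275750 - 1*259560 = 275750 - 259560 = 16190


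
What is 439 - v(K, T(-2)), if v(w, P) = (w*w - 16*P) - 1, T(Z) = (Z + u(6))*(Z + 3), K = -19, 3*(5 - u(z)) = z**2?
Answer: -65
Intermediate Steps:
u(z) = 5 - z**2/3
T(Z) = (-7 + Z)*(3 + Z) (T(Z) = (Z + (5 - 1/3*6**2))*(Z + 3) = (Z + (5 - 1/3*36))*(3 + Z) = (Z + (5 - 12))*(3 + Z) = (Z - 7)*(3 + Z) = (-7 + Z)*(3 + Z))
v(w, P) = -1 + w**2 - 16*P (v(w, P) = (w**2 - 16*P) - 1 = -1 + w**2 - 16*P)
439 - v(K, T(-2)) = 439 - (-1 + (-19)**2 - 16*(-21 + (-2)**2 - 4*(-2))) = 439 - (-1 + 361 - 16*(-21 + 4 + 8)) = 439 - (-1 + 361 - 16*(-9)) = 439 - (-1 + 361 + 144) = 439 - 1*504 = 439 - 504 = -65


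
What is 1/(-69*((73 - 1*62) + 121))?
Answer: -1/9108 ≈ -0.00010979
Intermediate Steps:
1/(-69*((73 - 1*62) + 121)) = 1/(-69*((73 - 62) + 121)) = 1/(-69*(11 + 121)) = 1/(-69*132) = 1/(-9108) = -1/9108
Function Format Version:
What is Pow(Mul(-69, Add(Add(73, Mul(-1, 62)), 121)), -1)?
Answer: Rational(-1, 9108) ≈ -0.00010979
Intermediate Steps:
Pow(Mul(-69, Add(Add(73, Mul(-1, 62)), 121)), -1) = Pow(Mul(-69, Add(Add(73, -62), 121)), -1) = Pow(Mul(-69, Add(11, 121)), -1) = Pow(Mul(-69, 132), -1) = Pow(-9108, -1) = Rational(-1, 9108)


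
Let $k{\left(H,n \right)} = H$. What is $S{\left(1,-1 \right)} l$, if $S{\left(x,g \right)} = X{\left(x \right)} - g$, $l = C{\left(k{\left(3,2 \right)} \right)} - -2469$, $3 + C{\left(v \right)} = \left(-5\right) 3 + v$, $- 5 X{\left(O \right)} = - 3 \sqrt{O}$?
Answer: $\frac{19632}{5} \approx 3926.4$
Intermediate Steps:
$X{\left(O \right)} = \frac{3 \sqrt{O}}{5}$ ($X{\left(O \right)} = - \frac{\left(-3\right) \sqrt{O}}{5} = \frac{3 \sqrt{O}}{5}$)
$C{\left(v \right)} = -18 + v$ ($C{\left(v \right)} = -3 + \left(\left(-5\right) 3 + v\right) = -3 + \left(-15 + v\right) = -18 + v$)
$l = 2454$ ($l = \left(-18 + 3\right) - -2469 = -15 + 2469 = 2454$)
$S{\left(x,g \right)} = - g + \frac{3 \sqrt{x}}{5}$ ($S{\left(x,g \right)} = \frac{3 \sqrt{x}}{5} - g = - g + \frac{3 \sqrt{x}}{5}$)
$S{\left(1,-1 \right)} l = \left(\left(-1\right) \left(-1\right) + \frac{3 \sqrt{1}}{5}\right) 2454 = \left(1 + \frac{3}{5} \cdot 1\right) 2454 = \left(1 + \frac{3}{5}\right) 2454 = \frac{8}{5} \cdot 2454 = \frac{19632}{5}$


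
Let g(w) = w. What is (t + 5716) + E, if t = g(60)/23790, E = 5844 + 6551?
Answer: 14362025/793 ≈ 18111.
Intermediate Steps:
E = 12395
t = 2/793 (t = 60/23790 = 60*(1/23790) = 2/793 ≈ 0.0025221)
(t + 5716) + E = (2/793 + 5716) + 12395 = 4532790/793 + 12395 = 14362025/793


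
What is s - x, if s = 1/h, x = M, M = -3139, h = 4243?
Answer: 13318778/4243 ≈ 3139.0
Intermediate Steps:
x = -3139
s = 1/4243 ≈ 0.00023568
s - x = 1/4243 - 1*(-3139) = 1/4243 + 3139 = 13318778/4243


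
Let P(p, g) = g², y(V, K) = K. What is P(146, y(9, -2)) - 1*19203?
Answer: -19199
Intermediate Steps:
P(146, y(9, -2)) - 1*19203 = (-2)² - 1*19203 = 4 - 19203 = -19199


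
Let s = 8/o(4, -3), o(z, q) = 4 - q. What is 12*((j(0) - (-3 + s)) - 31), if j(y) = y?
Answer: -2448/7 ≈ -349.71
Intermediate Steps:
s = 8/7 (s = 8/(4 - 1*(-3)) = 8/(4 + 3) = 8/7 ≈ 1.1429)
12*((j(0) - (-3 + s)) - 31) = 12*((0 - (-3 + 8/7)) - 31) = 12*((0 - 1*(-13/7)) - 31) = 12*((0 + 13/7) - 31) = 12*(13/7 - 31) = 12*(-204/7) = -2448/7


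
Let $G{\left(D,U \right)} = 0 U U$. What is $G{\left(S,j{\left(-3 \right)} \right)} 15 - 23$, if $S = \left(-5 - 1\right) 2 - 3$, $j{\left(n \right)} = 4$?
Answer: $-23$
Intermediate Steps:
$S = -15$ ($S = \left(-6\right) 2 - 3 = -12 - 3 = -15$)
$G{\left(D,U \right)} = 0$ ($G{\left(D,U \right)} = 0 U = 0$)
$G{\left(S,j{\left(-3 \right)} \right)} 15 - 23 = 0 \cdot 15 - 23 = 0 - 23 = -23$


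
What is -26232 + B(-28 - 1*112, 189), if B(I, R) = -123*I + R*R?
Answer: 26709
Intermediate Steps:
B(I, R) = R**2 - 123*I (B(I, R) = -123*I + R**2 = R**2 - 123*I)
-26232 + B(-28 - 1*112, 189) = -26232 + (189**2 - 123*(-28 - 1*112)) = -26232 + (35721 - 123*(-28 - 112)) = -26232 + (35721 - 123*(-140)) = -26232 + (35721 + 17220) = -26232 + 52941 = 26709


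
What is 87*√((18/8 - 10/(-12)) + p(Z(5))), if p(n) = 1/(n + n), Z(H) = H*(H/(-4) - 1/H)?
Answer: √91263/2 ≈ 151.05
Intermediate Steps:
Z(H) = H*(-1/H - H/4) (Z(H) = H*(H*(-¼) - 1/H) = H*(-H/4 - 1/H) = H*(-1/H - H/4))
p(n) = 1/(2*n)
87*√((18/8 - 10/(-12)) + p(Z(5))) = 87*√((18/8 - 10/(-12)) + 1/(2*(-1 - ¼*5²))) = 87*√((18*(⅛) - 10*(-1/12)) + 1/(2*(-1 - ¼*25))) = 87*√((9/4 + ⅚) + 1/(2*(-1 - 25/4))) = 87*√(37/12 + 1/(2*(-29/4))) = 87*√(37/12 + (½)*(-4/29)) = 87*√(37/12 - 2/29) = 87*√(1049/348) = 87*(√91263/174) = √91263/2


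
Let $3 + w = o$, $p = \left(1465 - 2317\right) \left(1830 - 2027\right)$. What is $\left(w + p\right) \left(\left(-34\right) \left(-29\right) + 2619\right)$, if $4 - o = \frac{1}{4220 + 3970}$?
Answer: $\frac{141589006547}{234} \approx 6.0508 \cdot 10^{8}$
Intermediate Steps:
$p = 167844$ ($p = \left(-852\right) \left(-197\right) = 167844$)
$o = \frac{32759}{8190}$ ($o = 4 - \frac{1}{4220 + 3970} = 4 - \frac{1}{8190} = \frac{32759}{8190} \approx 3.9999$)
$w = \frac{8189}{8190}$ ($w = -3 + \frac{32759}{8190} = \frac{8189}{8190} \approx 0.99988$)
$\left(w + p\right) \left(\left(-34\right) \left(-29\right) + 2619\right) = \left(\frac{8189}{8190} + 167844\right) \left(\left(-34\right) \left(-29\right) + 2619\right) = \frac{1374650549 \left(986 + 2619\right)}{8190} = \frac{1374650549}{8190} \cdot 3605 = \frac{141589006547}{234}$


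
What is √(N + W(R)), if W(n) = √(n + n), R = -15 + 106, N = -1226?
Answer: √(-1226 + √182) ≈ 34.821*I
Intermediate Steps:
R = 91
W(n) = √2*√n (W(n) = √(2*n) = √2*√n)
√(N + W(R)) = √(-1226 + √2*√91) = √(-1226 + √182)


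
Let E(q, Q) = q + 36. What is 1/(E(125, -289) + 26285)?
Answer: 1/26446 ≈ 3.7813e-5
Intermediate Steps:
E(q, Q) = 36 + q
1/(E(125, -289) + 26285) = 1/((36 + 125) + 26285) = 1/(161 + 26285) = 1/26446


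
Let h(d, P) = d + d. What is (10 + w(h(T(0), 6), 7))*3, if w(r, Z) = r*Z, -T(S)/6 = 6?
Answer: -1482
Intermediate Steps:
T(S) = -36 (T(S) = -6*6 = -36)
h(d, P) = 2*d
w(r, Z) = Z*r
(10 + w(h(T(0), 6), 7))*3 = (10 + 7*(2*(-36)))*3 = (10 + 7*(-72))*3 = (10 - 504)*3 = -494*3 = -1482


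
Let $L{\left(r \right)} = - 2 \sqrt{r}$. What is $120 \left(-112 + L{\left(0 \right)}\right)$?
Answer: $-13440$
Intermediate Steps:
$120 \left(-112 + L{\left(0 \right)}\right) = 120 \left(-112 - 2 \sqrt{0}\right) = 120 \left(-112 - 0\right) = 120 \left(-112 + 0\right) = 120 \left(-112\right) = -13440$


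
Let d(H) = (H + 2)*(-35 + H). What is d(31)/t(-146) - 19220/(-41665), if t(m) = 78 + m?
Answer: 340337/141661 ≈ 2.4025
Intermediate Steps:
d(H) = (-35 + H)*(2 + H) (d(H) = (2 + H)*(-35 + H) = (-35 + H)*(2 + H))
d(31)/t(-146) - 19220/(-41665) = (-70 + 31² - 33*31)/(78 - 146) - 19220/(-41665) = (-70 + 961 - 1023)/(-68) - 19220*(-1/41665) = -132*(-1/68) + 3844/8333 = 33/17 + 3844/8333 = 340337/141661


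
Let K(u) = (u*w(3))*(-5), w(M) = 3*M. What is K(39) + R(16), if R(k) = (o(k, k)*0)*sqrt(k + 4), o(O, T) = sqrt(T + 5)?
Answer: -1755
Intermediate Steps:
o(O, T) = sqrt(5 + T)
R(k) = 0 (R(k) = (sqrt(5 + k)*0)*sqrt(k + 4) = 0*sqrt(4 + k) = 0)
K(u) = -45*u (K(u) = (u*(3*3))*(-5) = (u*9)*(-5) = (9*u)*(-5) = -45*u)
K(39) + R(16) = -45*39 + 0 = -1755 + 0 = -1755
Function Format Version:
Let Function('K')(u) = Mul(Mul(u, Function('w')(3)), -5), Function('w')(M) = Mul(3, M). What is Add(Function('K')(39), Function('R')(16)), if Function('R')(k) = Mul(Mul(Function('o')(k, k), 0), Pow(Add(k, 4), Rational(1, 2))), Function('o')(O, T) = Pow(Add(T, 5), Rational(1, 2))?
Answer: -1755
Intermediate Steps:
Function('o')(O, T) = Pow(Add(5, T), Rational(1, 2))
Function('R')(k) = 0 (Function('R')(k) = Mul(Mul(Pow(Add(5, k), Rational(1, 2)), 0), Pow(Add(k, 4), Rational(1, 2))) = Mul(0, Pow(Add(4, k), Rational(1, 2))) = 0)
Function('K')(u) = Mul(-45, u) (Function('K')(u) = Mul(Mul(u, Mul(3, 3)), -5) = Mul(Mul(u, 9), -5) = Mul(Mul(9, u), -5) = Mul(-45, u))
Add(Function('K')(39), Function('R')(16)) = Add(Mul(-45, 39), 0) = Add(-1755, 0) = -1755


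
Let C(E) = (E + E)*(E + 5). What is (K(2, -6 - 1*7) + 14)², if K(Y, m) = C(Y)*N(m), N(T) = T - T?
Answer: 196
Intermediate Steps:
C(E) = 2*E*(5 + E) (C(E) = (2*E)*(5 + E) = 2*E*(5 + E))
N(T) = 0
K(Y, m) = 0 (K(Y, m) = (2*Y*(5 + Y))*0 = 0)
(K(2, -6 - 1*7) + 14)² = (0 + 14)² = 14² = 196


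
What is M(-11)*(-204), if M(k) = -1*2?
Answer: 408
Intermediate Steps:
M(k) = -2
M(-11)*(-204) = -2*(-204) = 408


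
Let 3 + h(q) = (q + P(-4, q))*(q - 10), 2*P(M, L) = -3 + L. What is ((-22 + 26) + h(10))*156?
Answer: 156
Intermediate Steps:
P(M, L) = -3/2 + L/2 (P(M, L) = (-3 + L)/2 = -3/2 + L/2)
h(q) = -3 + (-10 + q)*(-3/2 + 3*q/2) (h(q) = -3 + (q + (-3/2 + q/2))*(q - 10) = -3 + (-3/2 + 3*q/2)*(-10 + q) = -3 + (-10 + q)*(-3/2 + 3*q/2))
((-22 + 26) + h(10))*156 = ((-22 + 26) + (12 - 33/2*10 + (3/2)*10²))*156 = (4 + (12 - 165 + (3/2)*100))*156 = (4 + (12 - 165 + 150))*156 = (4 - 3)*156 = 1*156 = 156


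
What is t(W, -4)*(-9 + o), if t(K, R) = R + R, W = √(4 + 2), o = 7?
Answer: 16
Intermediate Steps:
W = √6 ≈ 2.4495
t(K, R) = 2*R
t(W, -4)*(-9 + o) = (2*(-4))*(-9 + 7) = -8*(-2) = 16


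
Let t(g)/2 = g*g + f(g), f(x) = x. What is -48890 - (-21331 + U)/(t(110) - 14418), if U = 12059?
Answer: -244494254/5001 ≈ -48889.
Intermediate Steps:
t(g) = 2*g + 2*g² (t(g) = 2*(g*g + g) = 2*(g² + g) = 2*(g + g²) = 2*g + 2*g²)
-48890 - (-21331 + U)/(t(110) - 14418) = -48890 - (-21331 + 12059)/(2*110*(1 + 110) - 14418) = -48890 - (-9272)/(2*110*111 - 14418) = -48890 - (-9272)/(24420 - 14418) = -48890 - (-9272)/10002 = -48890 - 1*(-4636/5001) = -48890 + 4636/5001 = -244494254/5001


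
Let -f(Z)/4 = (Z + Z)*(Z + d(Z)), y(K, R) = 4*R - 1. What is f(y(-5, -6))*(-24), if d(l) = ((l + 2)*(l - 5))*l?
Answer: 82920000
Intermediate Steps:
d(l) = l*(-5 + l)*(2 + l) (d(l) = ((2 + l)*(-5 + l))*l = ((-5 + l)*(2 + l))*l = l*(-5 + l)*(2 + l))
y(K, R) = -1 + 4*R
f(Z) = -8*Z*(Z + Z*(-10 + Z**2 - 3*Z)) (f(Z) = -4*(Z + Z)*(Z + Z*(-10 + Z**2 - 3*Z)) = -4*2*Z*(Z + Z*(-10 + Z**2 - 3*Z)) = -8*Z*(Z + Z*(-10 + Z**2 - 3*Z)))
f(y(-5, -6))*(-24) = (8*(-1 + 4*(-6))**2*(9 - (-1 + 4*(-6))**2 + 3*(-1 + 4*(-6))))*(-24) = (8*(-1 - 24)**2*(9 - (-1 - 24)**2 + 3*(-1 - 24)))*(-24) = (8*(-25)**2*(9 - 1*(-25)**2 + 3*(-25)))*(-24) = (8*625*(9 - 1*625 - 75))*(-24) = (8*625*(9 - 625 - 75))*(-24) = (8*625*(-691))*(-24) = -3455000*(-24) = 82920000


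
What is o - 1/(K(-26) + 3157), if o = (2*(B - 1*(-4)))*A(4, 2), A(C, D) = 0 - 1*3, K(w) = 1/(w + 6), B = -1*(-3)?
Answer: -2651858/63139 ≈ -42.000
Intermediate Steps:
B = 3
K(w) = 1/(6 + w)
A(C, D) = -3 (A(C, D) = 0 - 3 = -3)
o = -42 (o = (2*(3 - 1*(-4)))*(-3) = (2*(3 + 4))*(-3) = (2*7)*(-3) = 14*(-3) = -42)
o - 1/(K(-26) + 3157) = -42 - 1/(1/(6 - 26) + 3157) = -42 - 1/(1/(-20) + 3157) = -42 - 1/(-1/20 + 3157) = -42 - 1/63139/20 = -42 - 1*20/63139 = -42 - 20/63139 = -2651858/63139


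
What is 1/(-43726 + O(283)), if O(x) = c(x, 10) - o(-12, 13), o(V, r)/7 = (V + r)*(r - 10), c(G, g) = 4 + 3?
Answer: -1/43740 ≈ -2.2862e-5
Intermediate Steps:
c(G, g) = 7
o(V, r) = 7*(-10 + r)*(V + r) (o(V, r) = 7*((V + r)*(r - 10)) = 7*((V + r)*(-10 + r)) = 7*((-10 + r)*(V + r)) = 7*(-10 + r)*(V + r))
O(x) = -14 (O(x) = 7 - (-70*(-12) - 70*13 + 7*13² + 7*(-12)*13) = 7 - (840 - 910 + 7*169 - 1092) = 7 - (840 - 910 + 1183 - 1092) = 7 - 1*21 = 7 - 21 = -14)
1/(-43726 + O(283)) = 1/(-43726 - 14) = 1/(-43740) = -1/43740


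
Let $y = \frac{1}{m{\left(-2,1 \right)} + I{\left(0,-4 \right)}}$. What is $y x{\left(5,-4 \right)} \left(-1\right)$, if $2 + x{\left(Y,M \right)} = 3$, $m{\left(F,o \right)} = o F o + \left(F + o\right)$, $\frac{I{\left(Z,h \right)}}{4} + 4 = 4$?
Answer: $\frac{1}{3} \approx 0.33333$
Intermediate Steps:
$I{\left(Z,h \right)} = 0$ ($I{\left(Z,h \right)} = -16 + 4 \cdot 4 = -16 + 16 = 0$)
$m{\left(F,o \right)} = F + o + F o^{2}$ ($m{\left(F,o \right)} = F o o + \left(F + o\right) = F o^{2} + \left(F + o\right) = F + o + F o^{2}$)
$x{\left(Y,M \right)} = 1$ ($x{\left(Y,M \right)} = -2 + 3 = 1$)
$y = - \frac{1}{3}$ ($y = \frac{1}{\left(-2 + 1 - 2 \cdot 1^{2}\right) + 0} = \frac{1}{\left(-2 + 1 - 2\right) + 0} = \frac{1}{-3 + 0} = \frac{1}{-3} = - \frac{1}{3} \approx -0.33333$)
$y x{\left(5,-4 \right)} \left(-1\right) = \left(- \frac{1}{3}\right) 1 \left(-1\right) = \left(- \frac{1}{3}\right) \left(-1\right) = \frac{1}{3}$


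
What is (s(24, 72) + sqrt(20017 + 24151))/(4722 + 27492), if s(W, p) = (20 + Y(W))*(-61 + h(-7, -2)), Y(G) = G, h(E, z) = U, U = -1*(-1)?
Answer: -440/5369 + sqrt(11042)/16107 ≈ -0.075428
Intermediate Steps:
U = 1
h(E, z) = 1
s(W, p) = -1200 - 60*W (s(W, p) = (20 + W)*(-61 + 1) = (20 + W)*(-60) = -1200 - 60*W)
(s(24, 72) + sqrt(20017 + 24151))/(4722 + 27492) = ((-1200 - 60*24) + sqrt(20017 + 24151))/(4722 + 27492) = ((-1200 - 1440) + sqrt(44168))/32214 = (-2640 + 2*sqrt(11042))*(1/32214) = -440/5369 + sqrt(11042)/16107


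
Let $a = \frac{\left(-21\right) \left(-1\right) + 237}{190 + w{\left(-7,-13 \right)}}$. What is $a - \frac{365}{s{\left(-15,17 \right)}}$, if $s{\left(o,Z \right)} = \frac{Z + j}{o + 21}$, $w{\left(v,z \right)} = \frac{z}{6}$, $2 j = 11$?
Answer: $- \frac{324440}{3381} \approx -95.96$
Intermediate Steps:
$j = \frac{11}{2}$ ($j = \frac{1}{2} \cdot 11 = \frac{11}{2} \approx 5.5$)
$w{\left(v,z \right)} = \frac{z}{6}$ ($w{\left(v,z \right)} = z \frac{1}{6} = \frac{z}{6}$)
$s{\left(o,Z \right)} = \frac{\frac{11}{2} + Z}{21 + o}$ ($s{\left(o,Z \right)} = \frac{Z + \frac{11}{2}}{o + 21} = \frac{\frac{11}{2} + Z}{21 + o}$)
$a = \frac{1548}{1127}$ ($a = \frac{\left(-21\right) \left(-1\right) + 237}{190 + \frac{1}{6} \left(-13\right)} = \frac{21 + 237}{190 - \frac{13}{6}} = \frac{258}{\frac{1127}{6}} = 258 \cdot \frac{6}{1127} = \frac{1548}{1127} \approx 1.3736$)
$a - \frac{365}{s{\left(-15,17 \right)}} = \frac{1548}{1127} - \frac{365}{\frac{1}{21 - 15} \left(\frac{11}{2} + 17\right)} = \frac{1548}{1127} - \frac{365}{\frac{1}{6} \cdot \frac{45}{2}} = \frac{1548}{1127} - \frac{365}{\frac{15}{4}} = \frac{1548}{1127} - \frac{292}{3} = - \frac{324440}{3381}$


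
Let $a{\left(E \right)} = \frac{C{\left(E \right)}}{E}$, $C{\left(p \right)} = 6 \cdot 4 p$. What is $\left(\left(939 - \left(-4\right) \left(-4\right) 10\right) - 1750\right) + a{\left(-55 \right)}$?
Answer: $-947$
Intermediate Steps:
$C{\left(p \right)} = 24 p$
$a{\left(E \right)} = 24$ ($a{\left(E \right)} = \frac{24 E}{E} = 24$)
$\left(\left(939 - \left(-4\right) \left(-4\right) 10\right) - 1750\right) + a{\left(-55 \right)} = \left(\left(939 - \left(-4\right) \left(-4\right) 10\right) - 1750\right) + 24 = \left(\left(939 - 16 \cdot 10\right) - 1750\right) + 24 = \left(\left(939 - 160\right) - 1750\right) + 24 = \left(779 - 1750\right) + 24 = -971 + 24 = -947$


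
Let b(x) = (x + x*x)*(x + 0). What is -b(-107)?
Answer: 1213594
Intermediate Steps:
b(x) = x*(x + x²) (b(x) = (x + x²)*x = x*(x + x²))
-b(-107) = -(-107)²*(1 - 107) = -11449*(-106) = -1*(-1213594) = 1213594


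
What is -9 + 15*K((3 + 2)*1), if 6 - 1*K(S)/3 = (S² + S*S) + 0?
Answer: -1989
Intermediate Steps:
K(S) = 18 - 6*S² (K(S) = 18 - 3*((S² + S*S) + 0) = 18 - 3*((S² + S²) + 0) = 18 - 3*(2*S² + 0) = 18 - 6*S²)
-9 + 15*K((3 + 2)*1) = -9 + 15*(18 - 6*(3 + 2)²) = -9 + 15*(18 - 6*(5*1)²) = -9 + 15*(18 - 6*5²) = -9 + 15*(18 - 6*25) = -9 + 15*(18 - 150) = -9 + 15*(-132) = -9 - 1980 = -1989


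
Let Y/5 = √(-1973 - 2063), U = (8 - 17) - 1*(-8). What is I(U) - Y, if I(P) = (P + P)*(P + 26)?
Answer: -50 - 10*I*√1009 ≈ -50.0 - 317.65*I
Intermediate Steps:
U = -1 (U = -9 + 8 = -1)
I(P) = 2*P*(26 + P) (I(P) = (2*P)*(26 + P) = 2*P*(26 + P))
Y = 10*I*√1009 (Y = 5*√(-1973 - 2063) = 5*√(-4036) = 5*(2*I*√1009) = 10*I*√1009 ≈ 317.65*I)
I(U) - Y = 2*(-1)*(26 - 1) - 10*I*√1009 = 2*(-1)*25 - 10*I*√1009 = -50 - 10*I*√1009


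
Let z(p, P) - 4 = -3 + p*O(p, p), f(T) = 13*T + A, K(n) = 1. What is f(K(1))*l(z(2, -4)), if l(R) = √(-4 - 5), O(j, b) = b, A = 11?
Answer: 72*I ≈ 72.0*I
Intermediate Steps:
f(T) = 11 + 13*T (f(T) = 13*T + 11 = 11 + 13*T)
z(p, P) = 1 + p² (z(p, P) = 4 + (-3 + p*p) = 4 + (-3 + p²) = 1 + p²)
l(R) = 3*I (l(R) = √(-9) = 3*I)
f(K(1))*l(z(2, -4)) = (11 + 13*1)*(3*I) = (11 + 13)*(3*I) = 24*(3*I) = 72*I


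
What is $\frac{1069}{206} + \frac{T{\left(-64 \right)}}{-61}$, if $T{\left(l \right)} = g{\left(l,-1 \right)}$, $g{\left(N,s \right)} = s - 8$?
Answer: $\frac{67063}{12566} \approx 5.3369$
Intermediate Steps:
$g{\left(N,s \right)} = -8 + s$
$T{\left(l \right)} = -9$ ($T{\left(l \right)} = -8 - 1 = -9$)
$\frac{1069}{206} + \frac{T{\left(-64 \right)}}{-61} = \frac{1069}{206} - \frac{9}{-61} = 1069 \cdot \frac{1}{206} - - \frac{9}{61} = \frac{1069}{206} + \frac{9}{61} = \frac{67063}{12566}$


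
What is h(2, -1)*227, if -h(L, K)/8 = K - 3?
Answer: 7264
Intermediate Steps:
h(L, K) = 24 - 8*K (h(L, K) = -8*(K - 3) = -8*(-3 + K) = 24 - 8*K)
h(2, -1)*227 = (24 - 8*(-1))*227 = (24 + 8)*227 = 32*227 = 7264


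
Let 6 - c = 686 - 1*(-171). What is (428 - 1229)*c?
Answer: 681651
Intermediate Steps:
c = -851 (c = 6 - (686 - 1*(-171)) = 6 - (686 + 171) = 6 - 1*857 = 6 - 857 = -851)
(428 - 1229)*c = (428 - 1229)*(-851) = -801*(-851) = 681651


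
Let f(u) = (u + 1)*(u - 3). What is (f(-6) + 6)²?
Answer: 2601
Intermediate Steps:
f(u) = (1 + u)*(-3 + u)
(f(-6) + 6)² = ((-3 + (-6)² - 2*(-6)) + 6)² = ((-3 + 36 + 12) + 6)² = (45 + 6)² = 51² = 2601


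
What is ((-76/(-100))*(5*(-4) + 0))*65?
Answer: -988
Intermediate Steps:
((-76/(-100))*(5*(-4) + 0))*65 = ((-76*(-1/100))*(-20 + 0))*65 = ((19/25)*(-20))*65 = -76/5*65 = -988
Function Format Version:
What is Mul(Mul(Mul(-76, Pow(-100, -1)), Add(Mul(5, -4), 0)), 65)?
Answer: -988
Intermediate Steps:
Mul(Mul(Mul(-76, Pow(-100, -1)), Add(Mul(5, -4), 0)), 65) = Mul(Mul(Mul(-76, Rational(-1, 100)), Add(-20, 0)), 65) = Mul(Mul(Rational(19, 25), -20), 65) = Mul(Rational(-76, 5), 65) = -988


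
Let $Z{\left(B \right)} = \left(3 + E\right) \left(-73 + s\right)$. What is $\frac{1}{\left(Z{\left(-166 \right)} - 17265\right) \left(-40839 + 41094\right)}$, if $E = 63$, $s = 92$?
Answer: $- \frac{1}{4082805} \approx -2.4493 \cdot 10^{-7}$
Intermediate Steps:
$Z{\left(B \right)} = 1254$ ($Z{\left(B \right)} = \left(3 + 63\right) \left(-73 + 92\right) = 66 \cdot 19 = 1254$)
$\frac{1}{\left(Z{\left(-166 \right)} - 17265\right) \left(-40839 + 41094\right)} = \frac{1}{\left(1254 - 17265\right) \left(-40839 + 41094\right)} = \frac{1}{\left(1254 - 17265\right) 255} = \frac{1}{\left(-16011\right) 255} = \frac{1}{-4082805} = - \frac{1}{4082805}$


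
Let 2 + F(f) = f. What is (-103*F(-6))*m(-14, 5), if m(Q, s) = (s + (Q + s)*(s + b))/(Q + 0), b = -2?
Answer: 9064/7 ≈ 1294.9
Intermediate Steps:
F(f) = -2 + f
m(Q, s) = (s + (-2 + s)*(Q + s))/Q (m(Q, s) = (s + (Q + s)*(s - 2))/(Q + 0) = (s + (Q + s)*(-2 + s))/Q = (s + (-2 + s)*(Q + s))/Q)
(-103*F(-6))*m(-14, 5) = (-103*(-2 - 6))*((5² - 1*5 - 14*(-2 + 5))/(-14)) = (-103*(-8))*(-(25 - 5 - 14*3)/14) = 824*(-(25 - 5 - 42)/14) = 824*(-1/14*(-22)) = 824*(11/7) = 9064/7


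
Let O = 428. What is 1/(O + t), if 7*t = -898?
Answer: 7/2098 ≈ 0.0033365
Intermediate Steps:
t = -898/7 (t = (⅐)*(-898) = -898/7 ≈ -128.29)
1/(O + t) = 1/(428 - 898/7) = 1/(2098/7) = 7/2098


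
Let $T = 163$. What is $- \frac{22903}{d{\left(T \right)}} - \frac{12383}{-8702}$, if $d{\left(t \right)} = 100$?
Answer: $- \frac{99031803}{435100} \approx -227.61$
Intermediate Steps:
$- \frac{22903}{d{\left(T \right)}} - \frac{12383}{-8702} = - \frac{22903}{100} - \frac{12383}{-8702} = \left(-22903\right) \frac{1}{100} - - \frac{12383}{8702} = - \frac{22903}{100} + \frac{12383}{8702} = - \frac{99031803}{435100}$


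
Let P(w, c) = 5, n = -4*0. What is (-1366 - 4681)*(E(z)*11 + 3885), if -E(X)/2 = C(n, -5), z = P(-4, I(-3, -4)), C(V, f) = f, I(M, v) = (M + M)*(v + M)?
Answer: -24157765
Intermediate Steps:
n = 0
I(M, v) = 2*M*(M + v) (I(M, v) = (2*M)*(M + v) = 2*M*(M + v))
z = 5
E(X) = 10 (E(X) = -2*(-5) = 10)
(-1366 - 4681)*(E(z)*11 + 3885) = (-1366 - 4681)*(10*11 + 3885) = -6047*(110 + 3885) = -6047*3995 = -24157765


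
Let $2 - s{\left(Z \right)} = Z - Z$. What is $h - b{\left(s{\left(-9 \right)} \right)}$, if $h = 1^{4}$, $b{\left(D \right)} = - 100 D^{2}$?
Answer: $401$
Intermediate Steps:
$s{\left(Z \right)} = 2$ ($s{\left(Z \right)} = 2 - \left(Z - Z\right) = 2 - 0 = 2 + 0 = 2$)
$h = 1$
$h - b{\left(s{\left(-9 \right)} \right)} = 1 - - 100 \cdot 2^{2} = 1 - \left(-100\right) 4 = 1 - -400 = 1 + 400 = 401$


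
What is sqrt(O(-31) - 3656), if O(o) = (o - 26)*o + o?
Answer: 8*I*sqrt(30) ≈ 43.818*I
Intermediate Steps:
O(o) = o + o*(-26 + o) (O(o) = (-26 + o)*o + o = o*(-26 + o) + o = o + o*(-26 + o))
sqrt(O(-31) - 3656) = sqrt(-31*(-25 - 31) - 3656) = sqrt(-31*(-56) - 3656) = sqrt(1736 - 3656) = sqrt(-1920) = 8*I*sqrt(30)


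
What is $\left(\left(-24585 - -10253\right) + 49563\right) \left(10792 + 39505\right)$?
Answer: $1772013607$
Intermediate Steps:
$\left(\left(-24585 - -10253\right) + 49563\right) \left(10792 + 39505\right) = \left(\left(-24585 + 10253\right) + 49563\right) 50297 = \left(-14332 + 49563\right) 50297 = 35231 \cdot 50297 = 1772013607$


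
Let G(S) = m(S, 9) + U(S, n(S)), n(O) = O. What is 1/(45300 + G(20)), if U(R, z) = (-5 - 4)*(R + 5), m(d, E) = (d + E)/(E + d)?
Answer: 1/45076 ≈ 2.2185e-5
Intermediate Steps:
m(d, E) = 1 (m(d, E) = (E + d)/(E + d) = 1)
U(R, z) = -45 - 9*R (U(R, z) = -9*(5 + R) = -45 - 9*R)
G(S) = -44 - 9*S (G(S) = 1 + (-45 - 9*S) = -44 - 9*S)
1/(45300 + G(20)) = 1/(45300 + (-44 - 9*20)) = 1/(45300 + (-44 - 180)) = 1/(45300 - 224) = 1/45076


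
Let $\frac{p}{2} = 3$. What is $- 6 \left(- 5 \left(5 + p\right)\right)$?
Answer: $330$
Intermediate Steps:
$p = 6$ ($p = 2 \cdot 3 = 6$)
$- 6 \left(- 5 \left(5 + p\right)\right) = - 6 \left(- 5 \left(5 + 6\right)\right) = - 6 \left(\left(-5\right) 11\right) = \left(-6\right) \left(-55\right) = 330$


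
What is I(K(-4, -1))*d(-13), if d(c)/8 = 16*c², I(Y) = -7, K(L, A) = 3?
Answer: -151424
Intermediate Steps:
d(c) = 128*c² (d(c) = 8*(16*c²) = 128*c²)
I(K(-4, -1))*d(-13) = -896*(-13)² = -896*169 = -7*21632 = -151424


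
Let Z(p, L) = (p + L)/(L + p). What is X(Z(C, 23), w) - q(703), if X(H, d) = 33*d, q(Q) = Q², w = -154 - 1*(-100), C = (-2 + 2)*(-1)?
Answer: -495991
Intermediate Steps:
C = 0 (C = 0*(-1) = 0)
Z(p, L) = 1 (Z(p, L) = (L + p)/(L + p) = 1)
w = -54 (w = -154 + 100 = -54)
X(Z(C, 23), w) - q(703) = 33*(-54) - 1*703² = -1782 - 1*494209 = -1782 - 494209 = -495991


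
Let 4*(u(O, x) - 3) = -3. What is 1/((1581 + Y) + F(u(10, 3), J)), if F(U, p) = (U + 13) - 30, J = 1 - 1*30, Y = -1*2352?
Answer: -4/3143 ≈ -0.0012727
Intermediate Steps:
u(O, x) = 9/4 (u(O, x) = 3 + (¼)*(-3) = 3 - ¾ = 9/4)
Y = -2352
J = -29 (J = 1 - 30 = -29)
F(U, p) = -17 + U (F(U, p) = (13 + U) - 30 = -17 + U)
1/((1581 + Y) + F(u(10, 3), J)) = 1/((1581 - 2352) + (-17 + 9/4)) = 1/(-771 - 59/4) = 1/(-3143/4) = -4/3143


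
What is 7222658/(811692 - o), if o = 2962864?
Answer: -3611329/1075586 ≈ -3.3575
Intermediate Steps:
7222658/(811692 - o) = 7222658/(811692 - 1*2962864) = 7222658/(811692 - 2962864) = 7222658/(-2151172) = 7222658*(-1/2151172) = -3611329/1075586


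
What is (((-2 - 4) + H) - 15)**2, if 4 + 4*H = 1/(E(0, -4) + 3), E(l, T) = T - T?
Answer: 69169/144 ≈ 480.34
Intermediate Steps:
E(l, T) = 0
H = -11/12 (H = -1 + 1/(4*(0 + 3)) = -1 + (1/4)/3 = -1 + (1/4)*(1/3) = -1 + 1/12 = -11/12 ≈ -0.91667)
(((-2 - 4) + H) - 15)**2 = (((-2 - 4) - 11/12) - 15)**2 = ((-6 - 11/12) - 15)**2 = (-83/12 - 15)**2 = (-263/12)**2 = 69169/144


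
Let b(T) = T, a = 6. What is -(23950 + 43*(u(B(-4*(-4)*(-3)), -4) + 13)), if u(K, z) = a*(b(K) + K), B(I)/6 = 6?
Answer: -43085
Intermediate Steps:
B(I) = 36 (B(I) = 6*6 = 36)
u(K, z) = 12*K (u(K, z) = 6*(K + K) = 6*(2*K) = 12*K)
-(23950 + 43*(u(B(-4*(-4)*(-3)), -4) + 13)) = -(23950 + 43*(12*36 + 13)) = -(23950 + 43*(432 + 13)) = -(23950 + 43*445) = -(23950 + 19135) = -1*43085 = -43085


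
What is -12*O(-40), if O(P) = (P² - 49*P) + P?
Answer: -42240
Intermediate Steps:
O(P) = P² - 48*P
-12*O(-40) = -(-480)*(-48 - 40) = -(-480)*(-88) = -12*3520 = -42240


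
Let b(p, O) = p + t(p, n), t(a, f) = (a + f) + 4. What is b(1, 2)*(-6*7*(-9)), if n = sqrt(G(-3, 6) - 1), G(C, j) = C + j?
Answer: 2268 + 378*sqrt(2) ≈ 2802.6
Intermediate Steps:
n = sqrt(2) (n = sqrt((-3 + 6) - 1) = sqrt(3 - 1) = sqrt(2) ≈ 1.4142)
t(a, f) = 4 + a + f
b(p, O) = 4 + sqrt(2) + 2*p (b(p, O) = p + (4 + p + sqrt(2)) = 4 + sqrt(2) + 2*p)
b(1, 2)*(-6*7*(-9)) = (4 + sqrt(2) + 2*1)*(-6*7*(-9)) = (4 + sqrt(2) + 2)*(-42*(-9)) = (6 + sqrt(2))*378 = 2268 + 378*sqrt(2)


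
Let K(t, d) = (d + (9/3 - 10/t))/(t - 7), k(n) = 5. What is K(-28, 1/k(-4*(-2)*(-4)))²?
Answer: 62001/6002500 ≈ 0.010329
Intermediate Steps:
K(t, d) = (3 + d - 10/t)/(-7 + t) (K(t, d) = (d + (9*(⅓) - 10/t))/(-7 + t) = (d + (3 - 10/t))/(-7 + t) = (3 + d - 10/t)/(-7 + t))
K(-28, 1/k(-4*(-2)*(-4)))² = ((-10 + 3*(-28) - 28/5)/((-28)*(-7 - 28)))² = (-1/28*(-10 - 84 + (⅕)*(-28))/(-35))² = (-1/28*(-1/35)*(-10 - 84 - 28/5))² = (-1/28*(-1/35)*(-498/5))² = (-249/2450)² = 62001/6002500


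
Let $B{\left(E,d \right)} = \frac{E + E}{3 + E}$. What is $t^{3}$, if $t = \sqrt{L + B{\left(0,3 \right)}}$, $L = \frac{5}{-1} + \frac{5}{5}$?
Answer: $- 8 i \approx - 8.0 i$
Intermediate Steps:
$B{\left(E,d \right)} = \frac{2 E}{3 + E}$
$L = -4$ ($L = 5 \left(-1\right) + 5 \cdot \frac{1}{5} = -5 + 1 = -4$)
$t = 2 i$ ($t = \sqrt{-4 + 2 \cdot 0 \frac{1}{3 + 0}} = \sqrt{-4 + 2 \cdot 0 \cdot \frac{1}{3}} = \sqrt{-4 + 0} = \sqrt{-4} = 2 i \approx 2.0 i$)
$t^{3} = \left(2 i\right)^{3} = - 8 i$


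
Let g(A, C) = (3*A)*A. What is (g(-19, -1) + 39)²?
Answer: 1258884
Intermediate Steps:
g(A, C) = 3*A²
(g(-19, -1) + 39)² = (3*(-19)² + 39)² = (3*361 + 39)² = (1083 + 39)² = 1122² = 1258884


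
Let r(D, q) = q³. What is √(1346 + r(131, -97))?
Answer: I*√911327 ≈ 954.63*I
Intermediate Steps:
√(1346 + r(131, -97)) = √(1346 + (-97)³) = √(1346 - 912673) = √(-911327) = I*√911327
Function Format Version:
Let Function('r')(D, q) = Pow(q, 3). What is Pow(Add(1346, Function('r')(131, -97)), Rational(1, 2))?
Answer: Mul(I, Pow(911327, Rational(1, 2))) ≈ Mul(954.63, I)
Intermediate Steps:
Pow(Add(1346, Function('r')(131, -97)), Rational(1, 2)) = Pow(Add(1346, Pow(-97, 3)), Rational(1, 2)) = Pow(Add(1346, -912673), Rational(1, 2)) = Pow(-911327, Rational(1, 2)) = Mul(I, Pow(911327, Rational(1, 2)))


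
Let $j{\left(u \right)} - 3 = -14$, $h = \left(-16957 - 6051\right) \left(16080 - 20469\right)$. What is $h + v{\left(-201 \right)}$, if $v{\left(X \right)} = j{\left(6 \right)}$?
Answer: $100982101$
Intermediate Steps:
$h = 100982112$ ($h = \left(-23008\right) \left(-4389\right) = 100982112$)
$j{\left(u \right)} = -11$ ($j{\left(u \right)} = 3 - 14 = -11$)
$v{\left(X \right)} = -11$
$h + v{\left(-201 \right)} = 100982112 - 11 = 100982101$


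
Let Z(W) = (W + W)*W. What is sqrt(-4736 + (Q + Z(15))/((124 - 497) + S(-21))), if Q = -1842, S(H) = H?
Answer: 2*I*sqrt(45915578)/197 ≈ 68.793*I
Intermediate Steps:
Z(W) = 2*W**2 (Z(W) = (2*W)*W = 2*W**2)
sqrt(-4736 + (Q + Z(15))/((124 - 497) + S(-21))) = sqrt(-4736 + (-1842 + 2*15**2)/((124 - 497) - 21)) = sqrt(-4736 + (-1842 + 2*225)/(-373 - 21)) = sqrt(-4736 + (-1842 + 450)/(-394)) = sqrt(-4736 - 1392*(-1/394)) = sqrt(-4736 + 696/197) = sqrt(-932296/197) = 2*I*sqrt(45915578)/197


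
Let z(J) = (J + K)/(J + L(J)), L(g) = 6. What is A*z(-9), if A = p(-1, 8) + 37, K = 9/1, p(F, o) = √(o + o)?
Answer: 0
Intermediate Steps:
p(F, o) = √2*√o (p(F, o) = √(2*o) = √2*√o)
K = 9 (K = 9*1 = 9)
A = 41 (A = √2*√8 + 37 = √2*(2*√2) + 37 = 4 + 37 = 41)
z(J) = (9 + J)/(6 + J) (z(J) = (J + 9)/(J + 6) = (9 + J)/(6 + J))
A*z(-9) = 41*((9 - 9)/(6 - 9)) = 41*(0/(-3)) = 41*(-⅓*0) = 41*0 = 0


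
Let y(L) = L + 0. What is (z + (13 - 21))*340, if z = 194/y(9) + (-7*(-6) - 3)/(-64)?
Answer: 633845/144 ≈ 4401.7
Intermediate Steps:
y(L) = L
z = 12065/576 (z = 194/9 + (-7*(-6) - 3)/(-64) = 194*(⅑) + (42 - 3)*(-1/64) = 194/9 + 39*(-1/64) = 194/9 - 39/64 = 12065/576 ≈ 20.946)
(z + (13 - 21))*340 = (12065/576 + (13 - 21))*340 = (12065/576 - 8)*340 = (7457/576)*340 = 633845/144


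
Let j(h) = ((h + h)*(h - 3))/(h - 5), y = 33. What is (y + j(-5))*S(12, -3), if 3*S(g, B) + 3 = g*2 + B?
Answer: 150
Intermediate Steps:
j(h) = 2*h*(-3 + h)/(-5 + h) (j(h) = ((2*h)*(-3 + h))/(-5 + h) = (2*h*(-3 + h))/(-5 + h) = 2*h*(-3 + h)/(-5 + h))
S(g, B) = -1 + B/3 + 2*g/3 (S(g, B) = -1 + (g*2 + B)/3 = -1 + (2*g + B)/3 = -1 + (B + 2*g)/3 = -1 + (B/3 + 2*g/3) = -1 + B/3 + 2*g/3)
(y + j(-5))*S(12, -3) = (33 + 2*(-5)*(-3 - 5)/(-5 - 5))*(-1 + (1/3)*(-3) + (2/3)*12) = (33 + 2*(-5)*(-8)/(-10))*(-1 - 1 + 8) = (33 + 2*(-5)*(-1/10)*(-8))*6 = (33 - 8)*6 = 25*6 = 150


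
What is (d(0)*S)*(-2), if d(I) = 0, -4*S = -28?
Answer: 0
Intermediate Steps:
S = 7 (S = -¼*(-28) = 7)
(d(0)*S)*(-2) = (0*7)*(-2) = 0*(-2) = 0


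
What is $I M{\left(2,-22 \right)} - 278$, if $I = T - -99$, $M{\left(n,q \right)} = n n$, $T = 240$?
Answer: $1078$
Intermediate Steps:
$M{\left(n,q \right)} = n^{2}$
$I = 339$ ($I = 240 - -99 = 240 + 99 = 339$)
$I M{\left(2,-22 \right)} - 278 = 339 \cdot 2^{2} - 278 = 339 \cdot 4 - 278 = 1356 - 278 = 1078$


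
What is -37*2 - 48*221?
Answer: -10682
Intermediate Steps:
-37*2 - 48*221 = -74 - 10608 = -10682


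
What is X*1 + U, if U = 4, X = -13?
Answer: -9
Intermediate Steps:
X*1 + U = -13*1 + 4 = -13 + 4 = -9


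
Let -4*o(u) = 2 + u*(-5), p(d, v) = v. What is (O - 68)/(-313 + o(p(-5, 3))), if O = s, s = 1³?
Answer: 268/1239 ≈ 0.21630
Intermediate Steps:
o(u) = -½ + 5*u/4 (o(u) = -(2 + u*(-5))/4 = -(2 - 5*u)/4 = -½ + 5*u/4)
s = 1
O = 1
(O - 68)/(-313 + o(p(-5, 3))) = (1 - 68)/(-313 + (-½ + (5/4)*3)) = -67/(-313 + (-½ + 15/4)) = -67/(-313 + 13/4) = -67/(-1239/4) = -67*(-4/1239) = 268/1239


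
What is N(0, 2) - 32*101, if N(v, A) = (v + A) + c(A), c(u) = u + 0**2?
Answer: -3228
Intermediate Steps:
c(u) = u (c(u) = u + 0 = u)
N(v, A) = v + 2*A (N(v, A) = (v + A) + A = (A + v) + A = v + 2*A)
N(0, 2) - 32*101 = (0 + 2*2) - 32*101 = (0 + 4) - 3232 = 4 - 3232 = -3228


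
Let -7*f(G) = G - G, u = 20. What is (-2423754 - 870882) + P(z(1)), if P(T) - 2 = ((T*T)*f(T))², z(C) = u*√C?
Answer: -3294634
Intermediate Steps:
f(G) = 0 (f(G) = -(G - G)/7 = -⅐*0 = 0)
z(C) = 20*√C
P(T) = 2 (P(T) = 2 + ((T*T)*0)² = 2 + (T²*0)² = 2 + 0² = 2 + 0 = 2)
(-2423754 - 870882) + P(z(1)) = (-2423754 - 870882) + 2 = -3294636 + 2 = -3294634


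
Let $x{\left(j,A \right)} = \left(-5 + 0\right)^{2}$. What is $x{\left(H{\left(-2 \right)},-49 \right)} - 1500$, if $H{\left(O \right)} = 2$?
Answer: $-1475$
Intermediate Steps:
$x{\left(j,A \right)} = 25$ ($x{\left(j,A \right)} = \left(-5\right)^{2} = 25$)
$x{\left(H{\left(-2 \right)},-49 \right)} - 1500 = 25 - 1500 = -1475$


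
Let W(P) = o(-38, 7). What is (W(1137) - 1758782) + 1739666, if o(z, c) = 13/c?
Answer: -133799/7 ≈ -19114.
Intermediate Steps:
W(P) = 13/7
(W(1137) - 1758782) + 1739666 = (13/7 - 1758782) + 1739666 = -12311461/7 + 1739666 = -133799/7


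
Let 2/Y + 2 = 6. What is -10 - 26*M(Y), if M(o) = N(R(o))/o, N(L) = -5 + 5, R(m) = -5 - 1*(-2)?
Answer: -10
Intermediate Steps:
R(m) = -3 (R(m) = -5 + 2 = -3)
N(L) = 0
Y = 1/2 (Y = 2/(-2 + 6) = 2/4 = 2*(1/4) = 1/2 ≈ 0.50000)
M(o) = 0 (M(o) = 0/o = 0)
-10 - 26*M(Y) = -10 - 26*0 = -10 + 0 = -10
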